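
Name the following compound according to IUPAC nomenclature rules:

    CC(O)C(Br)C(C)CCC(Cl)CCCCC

3-bromo-7-chloro-4-methyldodecan-2-ol

Counting along the main chain through the –OH group gives 12 carbons: the parent is dodecane.
The highest-priority functional group is an alcohol (–OH), so the name ends in -ol.
The numbering direction is chosen so that numbering from this end puts the hydroxyl group at C-2 rather than C-11.
This places the hydroxyl at C-2; a bromo group at C-3; a chloro group at C-7; a methyl group at C-4.
The substituents are ordered alphabetically, ignoring any di-/tri- multipliers.
Putting it together: 3-bromo-7-chloro-4-methyldodecan-2-ol.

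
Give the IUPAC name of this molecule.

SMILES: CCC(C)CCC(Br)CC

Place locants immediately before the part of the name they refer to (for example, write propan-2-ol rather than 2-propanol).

The longest continuous carbon chain has 8 atoms, so the parent hydride is octane.
Number the chain so that the locant sets are identical either way, so the alphabetically earlier bromo substituent takes the lower locant (3 rather than 6).
This places a bromo group at C-3; a methyl group at C-6.
Prefixes are listed alphabetically: bromo, methyl.
Putting it together: 3-bromo-6-methyloctane.

3-bromo-6-methyloctane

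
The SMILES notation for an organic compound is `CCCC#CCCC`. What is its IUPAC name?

oct-4-yne

The longest carbon chain that includes the multiple bond has 8 carbons, so the parent hydride is octane.
A C≡C triple bond in the chain gives the infix -yne-.
Both numbering directions give the same locant set; either may be used.
This places the triple bond between C-4 and C-5.
Putting it together: oct-4-yne.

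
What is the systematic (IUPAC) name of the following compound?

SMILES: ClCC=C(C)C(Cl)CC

The longest chain bearing the multiple bond is 6 carbons long (hexane).
A C=C double bond in the chain gives the infix -ene-.
Choose the numbering such that numbering from this end puts the double bond at C-2 rather than C-4.
That gives the double bond between C-2 and C-3; chloro groups at C-1 and C-4; a methyl group at C-3.
The substituents are ordered alphabetically, ignoring any di-/tri- multipliers.
Assembling the pieces gives 1,4-dichloro-3-methylhex-2-ene.

1,4-dichloro-3-methylhex-2-ene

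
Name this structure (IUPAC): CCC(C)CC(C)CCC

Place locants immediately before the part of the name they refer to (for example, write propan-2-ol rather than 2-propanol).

3,5-dimethyloctane

The longest continuous carbon chain has 8 atoms, so the parent hydride is octane.
The numbering direction is chosen so that the substituent locant set {3,5} is lower than {4,6} at the first point of difference.
This places methyl groups at C-3 and C-5.
Putting it together: 3,5-dimethyloctane.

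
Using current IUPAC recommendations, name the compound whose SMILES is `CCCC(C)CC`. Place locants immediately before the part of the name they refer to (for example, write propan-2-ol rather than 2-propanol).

3-methylhexane

The parent chain contains 6 carbons (hexane).
The numbering direction is chosen so that the substituent locant set {3} is lower than {4} at the first point of difference.
With this numbering: a methyl group at C-3.
Assembling the pieces gives 3-methylhexane.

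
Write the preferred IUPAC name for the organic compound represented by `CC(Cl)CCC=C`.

5-chlorohex-1-ene

The longest carbon chain that includes the multiple bond has 6 carbons, so the parent hydride is hexane.
A C=C double bond in the chain gives the infix -ene-.
Choose the numbering such that numbering from this end puts the double bond at C-1 rather than C-5.
With this numbering: the double bond between C-1 and C-2; a chloro group at C-5.
Putting it together: 5-chlorohex-1-ene.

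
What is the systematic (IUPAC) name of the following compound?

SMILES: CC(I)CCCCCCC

The longest continuous carbon chain has 9 atoms, so the parent hydride is nonane.
Choose the numbering such that the substituent locant set {2} is lower than {8} at the first point of difference.
That gives an iodo group at C-2.
The name is 2-iodononane.

2-iodononane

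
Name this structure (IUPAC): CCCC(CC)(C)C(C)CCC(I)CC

The parent chain contains 10 carbons (decane).
The numbering direction is chosen so that the substituent locant set {3,6,7,7} is lower than {4,4,5,8} at the first point of difference.
That gives an ethyl group at C-7; an iodo group at C-3; methyl groups at C-6 and C-7.
Substituent prefixes are cited in alphabetical order (multiplying prefixes like di-/tri- are ignored for ordering).
Assembling the pieces gives 7-ethyl-3-iodo-6,7-dimethyldecane.

7-ethyl-3-iodo-6,7-dimethyldecane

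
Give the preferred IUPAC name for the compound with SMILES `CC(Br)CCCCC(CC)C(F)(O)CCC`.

The longest chain bearing the –OH group is 11 carbons long (undecane).
The principal characteristic group is an alcohol (–OH), named with the suffix -ol.
Number the chain so that numbering from this end puts the hydroxyl group at C-4 rather than C-8.
That gives the hydroxyl at C-4; a bromo group at C-10; an ethyl group at C-5; a fluoro group at C-4.
The substituents are ordered alphabetically, ignoring any di-/tri- multipliers.
Putting it together: 10-bromo-5-ethyl-4-fluoroundecan-4-ol.

10-bromo-5-ethyl-4-fluoroundecan-4-ol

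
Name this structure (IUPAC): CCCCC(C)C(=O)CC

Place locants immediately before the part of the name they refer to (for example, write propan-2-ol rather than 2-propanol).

The longest carbon chain that includes the carbonyl has 8 carbons, so the parent hydride is octane.
The highest-priority functional group is a ketone (C=O on an internal carbon), so the name ends in -one.
The numbering direction is chosen so that numbering from this end puts the carbonyl group at C-3 rather than C-6.
This places the carbonyl at C-3; a methyl group at C-4.
Assembling the pieces gives 4-methyloctan-3-one.

4-methyloctan-3-one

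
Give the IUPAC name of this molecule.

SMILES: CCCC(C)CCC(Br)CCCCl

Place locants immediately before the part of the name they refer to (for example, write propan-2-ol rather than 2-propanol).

The longest continuous carbon chain has 10 atoms, so the parent hydride is decane.
Number the chain so that the substituent locant set {1,4,7} is lower than {4,7,10} at the first point of difference.
With this numbering: a bromo group at C-4; a chloro group at C-1; a methyl group at C-7.
Substituent prefixes are cited in alphabetical order (multiplying prefixes like di-/tri- are ignored for ordering).
The name is 4-bromo-1-chloro-7-methyldecane.

4-bromo-1-chloro-7-methyldecane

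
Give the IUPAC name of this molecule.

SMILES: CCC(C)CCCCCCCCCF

1-fluoro-10-methyldodecane

The parent chain contains 12 carbons (dodecane).
Number the chain so that the substituent locant set {1,10} is lower than {3,12} at the first point of difference.
That gives a fluoro group at C-1; a methyl group at C-10.
The substituents are ordered alphabetically, ignoring any di-/tri- multipliers.
Assembling the pieces gives 1-fluoro-10-methyldodecane.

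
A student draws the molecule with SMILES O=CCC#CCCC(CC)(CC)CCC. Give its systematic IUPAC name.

The longest chain bearing the –CHO group and the multiple bond is 10 carbons long (decane).
The highest-priority functional group is an aldehyde (terminal –CHO), so the name ends in -al.
There is one C≡C triple bond, indicated by the ending -yne.
Number the chain so that the aldehyde carbon is C-1 by definition.
That gives the triple bond between C-3 and C-4; two ethyl groups at C-7.
Putting it together: 7,7-diethyldec-3-ynal.

7,7-diethyldec-3-ynal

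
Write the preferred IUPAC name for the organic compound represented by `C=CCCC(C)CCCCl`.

The longest chain bearing the multiple bond is 8 carbons long (octane).
A C=C double bond in the chain gives the infix -ene-.
Number the chain so that numbering from this end puts the double bond at C-1 rather than C-7.
This places the double bond between C-1 and C-2; a chloro group at C-8; a methyl group at C-5.
Substituent prefixes are cited in alphabetical order (multiplying prefixes like di-/tri- are ignored for ordering).
The name is 8-chloro-5-methyloct-1-ene.

8-chloro-5-methyloct-1-ene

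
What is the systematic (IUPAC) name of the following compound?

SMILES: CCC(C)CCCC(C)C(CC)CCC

8-ethyl-3,7-dimethylundecane

The parent chain contains 11 carbons (undecane).
The numbering direction is chosen so that the substituent locant set {3,7,8} is lower than {4,5,9} at the first point of difference.
This places an ethyl group at C-8; methyl groups at C-3 and C-7.
Substituent prefixes are cited in alphabetical order (multiplying prefixes like di-/tri- are ignored for ordering).
Assembling the pieces gives 8-ethyl-3,7-dimethylundecane.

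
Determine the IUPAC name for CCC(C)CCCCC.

3-methyloctane

The parent chain contains 8 carbons (octane).
Number the chain so that the substituent locant set {3} is lower than {6} at the first point of difference.
That gives a methyl group at C-3.
The name is 3-methyloctane.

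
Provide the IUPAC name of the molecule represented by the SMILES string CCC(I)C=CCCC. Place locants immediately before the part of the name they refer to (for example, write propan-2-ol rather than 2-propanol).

The longest carbon chain that includes the multiple bond has 8 carbons, so the parent hydride is octane.
A C=C double bond in the chain gives the infix -ene-.
The numbering direction is chosen so that the substituent locant set {3} is lower than {6} at the first point of difference.
With this numbering: the double bond between C-4 and C-5; an iodo group at C-3.
The name is 3-iodooct-4-ene.

3-iodooct-4-ene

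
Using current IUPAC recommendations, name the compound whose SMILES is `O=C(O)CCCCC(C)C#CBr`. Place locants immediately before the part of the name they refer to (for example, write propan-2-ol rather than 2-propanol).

Counting along the main chain through the –COOH group and the multiple bond gives 8 carbons: the parent is octane.
The principal characteristic group is a carboxylic acid (terminal –COOH), named with the suffix -oic acid.
The chain contains a C≡C triple bond, so the unsaturation ending is -yne.
Number the chain so that the carboxylic acid carbon is C-1 by definition.
That gives the triple bond between C-7 and C-8; a bromo group at C-8; a methyl group at C-6.
Prefixes are listed alphabetically: bromo, methyl.
Putting it together: 8-bromo-6-methyloct-7-ynoic acid.

8-bromo-6-methyloct-7-ynoic acid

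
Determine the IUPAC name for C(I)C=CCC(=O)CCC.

The longest carbon chain that includes the carbonyl and the multiple bond has 8 carbons, so the parent hydride is octane.
A ketone (C=O on an internal carbon) is the principal characteristic group, giving the suffix -one.
A C=C double bond in the chain gives the infix -ene-.
Choose the numbering such that numbering from this end puts the carbonyl group at C-4 rather than C-5.
This places the carbonyl at C-4; the double bond between C-6 and C-7; an iodo group at C-8.
Assembling the pieces gives 8-iodooct-6-en-4-one.

8-iodooct-6-en-4-one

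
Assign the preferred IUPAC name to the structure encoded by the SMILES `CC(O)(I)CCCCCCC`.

2-iodononan-2-ol

Counting along the main chain through the –OH group gives 9 carbons: the parent is nonane.
The highest-priority functional group is an alcohol (–OH), so the name ends in -ol.
Number the chain so that numbering from this end puts the hydroxyl group at C-2 rather than C-8.
This places the hydroxyl at C-2; an iodo group at C-2.
Putting it together: 2-iodononan-2-ol.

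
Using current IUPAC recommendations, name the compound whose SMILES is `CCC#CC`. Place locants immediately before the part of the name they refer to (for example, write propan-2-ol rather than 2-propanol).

The longest chain bearing the multiple bond is 5 carbons long (pentane).
There is one C≡C triple bond, indicated by the ending -yne.
Number the chain so that numbering from this end puts the triple bond at C-2 rather than C-3.
This places the triple bond between C-2 and C-3.
Putting it together: pent-2-yne.

pent-2-yne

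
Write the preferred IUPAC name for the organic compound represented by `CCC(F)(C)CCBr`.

1-bromo-3-fluoro-3-methylpentane

The longest continuous carbon chain has 5 atoms, so the parent hydride is pentane.
The numbering direction is chosen so that the substituent locant set {1,3,3} is lower than {3,3,5} at the first point of difference.
That gives a bromo group at C-1; a fluoro group at C-3; a methyl group at C-3.
Substituent prefixes are cited in alphabetical order (multiplying prefixes like di-/tri- are ignored for ordering).
The name is 1-bromo-3-fluoro-3-methylpentane.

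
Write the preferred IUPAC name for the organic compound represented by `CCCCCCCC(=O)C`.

The longest carbon chain that includes the carbonyl has 9 carbons, so the parent hydride is nonane.
The highest-priority functional group is a ketone (C=O on an internal carbon), so the name ends in -one.
The numbering direction is chosen so that numbering from this end puts the carbonyl group at C-2 rather than C-8.
With this numbering: the carbonyl at C-2.
The name is nonan-2-one.

nonan-2-one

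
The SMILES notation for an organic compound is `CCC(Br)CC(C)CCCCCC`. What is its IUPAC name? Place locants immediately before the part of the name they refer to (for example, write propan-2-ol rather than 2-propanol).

3-bromo-5-methylundecane

The longest continuous carbon chain has 11 atoms, so the parent hydride is undecane.
The numbering direction is chosen so that the substituent locant set {3,5} is lower than {7,9} at the first point of difference.
This places a bromo group at C-3; a methyl group at C-5.
Prefixes are listed alphabetically: bromo, methyl.
Putting it together: 3-bromo-5-methylundecane.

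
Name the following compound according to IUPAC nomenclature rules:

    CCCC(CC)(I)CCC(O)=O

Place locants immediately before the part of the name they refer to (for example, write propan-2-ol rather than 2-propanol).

Counting along the main chain through the –COOH group gives 7 carbons: the parent is heptane.
A carboxylic acid (terminal –COOH) is the principal characteristic group, giving the suffix -oic acid.
The numbering direction is chosen so that the carboxylic acid carbon is C-1 by definition.
That gives an ethyl group at C-4; an iodo group at C-4.
Prefixes are listed alphabetically: ethyl, iodo.
Putting it together: 4-ethyl-4-iodoheptanoic acid.

4-ethyl-4-iodoheptanoic acid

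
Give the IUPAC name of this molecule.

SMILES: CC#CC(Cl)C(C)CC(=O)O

The longest carbon chain that includes the –COOH group and the multiple bond has 7 carbons, so the parent hydride is heptane.
The highest-priority functional group is a carboxylic acid (terminal –COOH), so the name ends in -oic acid.
There is one C≡C triple bond, indicated by the ending -yne.
Number the chain so that the carboxylic acid carbon is C-1 by definition.
That gives the triple bond between C-5 and C-6; a chloro group at C-4; a methyl group at C-3.
The substituents are ordered alphabetically, ignoring any di-/tri- multipliers.
Putting it together: 4-chloro-3-methylhept-5-ynoic acid.

4-chloro-3-methylhept-5-ynoic acid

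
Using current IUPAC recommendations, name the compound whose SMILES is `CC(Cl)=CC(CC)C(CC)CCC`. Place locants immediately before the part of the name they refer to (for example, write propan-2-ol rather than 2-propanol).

The longest chain bearing the multiple bond is 8 carbons long (octane).
There is one C=C double bond, indicated by the ending -ene.
The numbering direction is chosen so that numbering from this end puts the double bond at C-2 rather than C-6.
This places the double bond between C-2 and C-3; a chloro group at C-2; ethyl groups at C-4 and C-5.
The substituents are ordered alphabetically, ignoring any di-/tri- multipliers.
The name is 2-chloro-4,5-diethyloct-2-ene.

2-chloro-4,5-diethyloct-2-ene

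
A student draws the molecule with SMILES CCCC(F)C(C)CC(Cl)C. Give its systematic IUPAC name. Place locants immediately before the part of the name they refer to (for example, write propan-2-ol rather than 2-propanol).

2-chloro-5-fluoro-4-methyloctane

The parent chain contains 8 carbons (octane).
Number the chain so that the substituent locant set {2,4,5} is lower than {4,5,7} at the first point of difference.
With this numbering: a chloro group at C-2; a fluoro group at C-5; a methyl group at C-4.
Substituent prefixes are cited in alphabetical order (multiplying prefixes like di-/tri- are ignored for ordering).
Assembling the pieces gives 2-chloro-5-fluoro-4-methyloctane.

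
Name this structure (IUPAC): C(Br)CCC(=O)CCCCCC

Counting along the main chain through the carbonyl gives 10 carbons: the parent is decane.
A ketone (C=O on an internal carbon) is the principal characteristic group, giving the suffix -one.
Choose the numbering such that numbering from this end puts the carbonyl group at C-4 rather than C-7.
That gives the carbonyl at C-4; a bromo group at C-1.
Putting it together: 1-bromodecan-4-one.

1-bromodecan-4-one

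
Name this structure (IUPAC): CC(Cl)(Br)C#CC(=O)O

4-bromo-4-chloropent-2-ynoic acid

Counting along the main chain through the –COOH group and the multiple bond gives 5 carbons: the parent is pentane.
The highest-priority functional group is a carboxylic acid (terminal –COOH), so the name ends in -oic acid.
There is one C≡C triple bond, indicated by the ending -yne.
Choose the numbering such that the carboxylic acid carbon is C-1 by definition.
This places the triple bond between C-2 and C-3; a bromo group at C-4; a chloro group at C-4.
The substituents are ordered alphabetically, ignoring any di-/tri- multipliers.
Assembling the pieces gives 4-bromo-4-chloropent-2-ynoic acid.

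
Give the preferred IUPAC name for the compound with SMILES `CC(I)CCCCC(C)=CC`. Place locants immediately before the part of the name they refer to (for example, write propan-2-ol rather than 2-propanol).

8-iodo-3-methylnon-2-ene

The longest carbon chain that includes the multiple bond has 9 carbons, so the parent hydride is nonane.
A C=C double bond in the chain gives the infix -ene-.
The numbering direction is chosen so that numbering from this end puts the double bond at C-2 rather than C-7.
That gives the double bond between C-2 and C-3; an iodo group at C-8; a methyl group at C-3.
Prefixes are listed alphabetically: iodo, methyl.
The name is 8-iodo-3-methylnon-2-ene.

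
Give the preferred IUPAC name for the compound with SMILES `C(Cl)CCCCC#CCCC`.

The longest chain bearing the multiple bond is 10 carbons long (decane).
There is one C≡C triple bond, indicated by the ending -yne.
Choose the numbering such that numbering from this end puts the triple bond at C-4 rather than C-6.
With this numbering: the triple bond between C-4 and C-5; a chloro group at C-10.
Assembling the pieces gives 10-chlorodec-4-yne.

10-chlorodec-4-yne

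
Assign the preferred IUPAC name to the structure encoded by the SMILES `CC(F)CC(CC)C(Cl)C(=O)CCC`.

5-chloro-6-ethyl-8-fluorononan-4-one

Counting along the main chain through the carbonyl gives 9 carbons: the parent is nonane.
The principal characteristic group is a ketone (C=O on an internal carbon), named with the suffix -one.
Number the chain so that numbering from this end puts the carbonyl group at C-4 rather than C-6.
This places the carbonyl at C-4; a chloro group at C-5; an ethyl group at C-6; a fluoro group at C-8.
Substituent prefixes are cited in alphabetical order (multiplying prefixes like di-/tri- are ignored for ordering).
The name is 5-chloro-6-ethyl-8-fluorononan-4-one.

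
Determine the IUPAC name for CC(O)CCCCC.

The longest chain bearing the –OH group is 7 carbons long (heptane).
An alcohol (–OH) is the principal characteristic group, giving the suffix -ol.
The numbering direction is chosen so that numbering from this end puts the hydroxyl group at C-2 rather than C-6.
That gives the hydroxyl at C-2.
Assembling the pieces gives heptan-2-ol.

heptan-2-ol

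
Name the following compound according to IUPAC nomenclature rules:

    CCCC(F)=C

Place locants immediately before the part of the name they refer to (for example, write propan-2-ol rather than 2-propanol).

The longest carbon chain that includes the multiple bond has 5 carbons, so the parent hydride is pentane.
There is one C=C double bond, indicated by the ending -ene.
The numbering direction is chosen so that numbering from this end puts the double bond at C-1 rather than C-4.
With this numbering: the double bond between C-1 and C-2; a fluoro group at C-2.
Assembling the pieces gives 2-fluoropent-1-ene.

2-fluoropent-1-ene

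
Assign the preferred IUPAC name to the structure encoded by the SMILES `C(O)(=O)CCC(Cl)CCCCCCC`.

4-chloroundecanoic acid

The longest chain bearing the –COOH group is 11 carbons long (undecane).
The highest-priority functional group is a carboxylic acid (terminal –COOH), so the name ends in -oic acid.
Number the chain so that the carboxylic acid carbon is C-1 by definition.
With this numbering: a chloro group at C-4.
The name is 4-chloroundecanoic acid.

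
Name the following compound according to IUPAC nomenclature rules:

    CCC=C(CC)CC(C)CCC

The longest chain bearing the multiple bond is 9 carbons long (nonane).
A C=C double bond in the chain gives the infix -ene-.
The numbering direction is chosen so that numbering from this end puts the double bond at C-3 rather than C-6.
With this numbering: the double bond between C-3 and C-4; an ethyl group at C-4; a methyl group at C-6.
Substituent prefixes are cited in alphabetical order (multiplying prefixes like di-/tri- are ignored for ordering).
Putting it together: 4-ethyl-6-methylnon-3-ene.

4-ethyl-6-methylnon-3-ene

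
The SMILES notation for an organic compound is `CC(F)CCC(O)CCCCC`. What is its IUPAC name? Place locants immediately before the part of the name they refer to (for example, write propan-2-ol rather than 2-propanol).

The longest carbon chain that includes the –OH group has 10 carbons, so the parent hydride is decane.
The principal characteristic group is an alcohol (–OH), named with the suffix -ol.
The numbering direction is chosen so that numbering from this end puts the hydroxyl group at C-5 rather than C-6.
This places the hydroxyl at C-5; a fluoro group at C-2.
Putting it together: 2-fluorodecan-5-ol.

2-fluorodecan-5-ol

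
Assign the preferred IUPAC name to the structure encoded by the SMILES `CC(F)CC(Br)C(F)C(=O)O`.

Counting along the main chain through the –COOH group gives 6 carbons: the parent is hexane.
A carboxylic acid (terminal –COOH) is the principal characteristic group, giving the suffix -oic acid.
Choose the numbering such that the carboxylic acid carbon is C-1 by definition.
That gives a bromo group at C-3; fluoro groups at C-2 and C-5.
The substituents are ordered alphabetically, ignoring any di-/tri- multipliers.
Assembling the pieces gives 3-bromo-2,5-difluorohexanoic acid.

3-bromo-2,5-difluorohexanoic acid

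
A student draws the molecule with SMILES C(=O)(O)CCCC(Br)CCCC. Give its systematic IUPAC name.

5-bromononanoic acid

The longest chain bearing the –COOH group is 9 carbons long (nonane).
The highest-priority functional group is a carboxylic acid (terminal –COOH), so the name ends in -oic acid.
Number the chain so that the carboxylic acid carbon is C-1 by definition.
That gives a bromo group at C-5.
The name is 5-bromononanoic acid.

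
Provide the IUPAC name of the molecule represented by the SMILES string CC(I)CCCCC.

The longest continuous carbon chain has 7 atoms, so the parent hydride is heptane.
Choose the numbering such that the substituent locant set {2} is lower than {6} at the first point of difference.
With this numbering: an iodo group at C-2.
Assembling the pieces gives 2-iodoheptane.

2-iodoheptane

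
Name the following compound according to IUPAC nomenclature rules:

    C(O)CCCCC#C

Counting along the main chain through the –OH group and the multiple bond gives 7 carbons: the parent is heptane.
An alcohol (–OH) is the principal characteristic group, giving the suffix -ol.
A C≡C triple bond in the chain gives the infix -yne-.
Choose the numbering such that numbering from this end puts the hydroxyl group at C-1 rather than C-7.
This places the hydroxyl at C-1; the triple bond between C-6 and C-7.
The name is hept-6-yn-1-ol.

hept-6-yn-1-ol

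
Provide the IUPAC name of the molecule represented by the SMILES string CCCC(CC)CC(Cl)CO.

The longest chain bearing the –OH group is 7 carbons long (heptane).
The principal characteristic group is an alcohol (–OH), named with the suffix -ol.
The numbering direction is chosen so that numbering from this end puts the hydroxyl group at C-1 rather than C-7.
This places the hydroxyl at C-1; a chloro group at C-2; an ethyl group at C-4.
Prefixes are listed alphabetically: chloro, ethyl.
Putting it together: 2-chloro-4-ethylheptan-1-ol.

2-chloro-4-ethylheptan-1-ol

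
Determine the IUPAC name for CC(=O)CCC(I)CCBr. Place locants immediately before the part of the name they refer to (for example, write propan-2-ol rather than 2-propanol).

7-bromo-5-iodoheptan-2-one

The longest chain bearing the carbonyl is 7 carbons long (heptane).
The principal characteristic group is a ketone (C=O on an internal carbon), named with the suffix -one.
The numbering direction is chosen so that numbering from this end puts the carbonyl group at C-2 rather than C-6.
This places the carbonyl at C-2; a bromo group at C-7; an iodo group at C-5.
Substituent prefixes are cited in alphabetical order (multiplying prefixes like di-/tri- are ignored for ordering).
Putting it together: 7-bromo-5-iodoheptan-2-one.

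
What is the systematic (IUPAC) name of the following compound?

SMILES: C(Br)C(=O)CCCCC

The longest chain bearing the carbonyl is 7 carbons long (heptane).
A ketone (C=O on an internal carbon) is the principal characteristic group, giving the suffix -one.
Number the chain so that numbering from this end puts the carbonyl group at C-2 rather than C-6.
This places the carbonyl at C-2; a bromo group at C-1.
Assembling the pieces gives 1-bromoheptan-2-one.

1-bromoheptan-2-one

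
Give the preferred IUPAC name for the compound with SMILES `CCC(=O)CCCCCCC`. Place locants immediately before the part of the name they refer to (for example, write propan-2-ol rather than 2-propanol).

The longest chain bearing the carbonyl is 10 carbons long (decane).
The highest-priority functional group is a ketone (C=O on an internal carbon), so the name ends in -one.
Number the chain so that numbering from this end puts the carbonyl group at C-3 rather than C-8.
This places the carbonyl at C-3.
Assembling the pieces gives decan-3-one.

decan-3-one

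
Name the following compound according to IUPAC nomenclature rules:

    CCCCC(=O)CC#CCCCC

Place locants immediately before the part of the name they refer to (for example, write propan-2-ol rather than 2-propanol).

dodec-7-yn-5-one

The longest carbon chain that includes the carbonyl and the multiple bond has 12 carbons, so the parent hydride is dodecane.
A ketone (C=O on an internal carbon) is the principal characteristic group, giving the suffix -one.
There is one C≡C triple bond, indicated by the ending -yne.
Choose the numbering such that numbering from this end puts the carbonyl group at C-5 rather than C-8.
This places the carbonyl at C-5; the triple bond between C-7 and C-8.
Putting it together: dodec-7-yn-5-one.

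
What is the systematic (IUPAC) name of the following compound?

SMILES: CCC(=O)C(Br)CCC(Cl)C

Counting along the main chain through the carbonyl gives 8 carbons: the parent is octane.
A ketone (C=O on an internal carbon) is the principal characteristic group, giving the suffix -one.
The numbering direction is chosen so that numbering from this end puts the carbonyl group at C-3 rather than C-6.
That gives the carbonyl at C-3; a bromo group at C-4; a chloro group at C-7.
Substituent prefixes are cited in alphabetical order (multiplying prefixes like di-/tri- are ignored for ordering).
Putting it together: 4-bromo-7-chlorooctan-3-one.

4-bromo-7-chlorooctan-3-one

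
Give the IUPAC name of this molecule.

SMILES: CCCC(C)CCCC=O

The longest chain bearing the –CHO group is 8 carbons long (octane).
An aldehyde (terminal –CHO) is the principal characteristic group, giving the suffix -al.
Choose the numbering such that the aldehyde carbon is C-1 by definition.
That gives a methyl group at C-5.
The name is 5-methyloctanal.

5-methyloctanal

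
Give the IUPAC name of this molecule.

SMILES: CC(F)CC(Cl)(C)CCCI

4-chloro-6-fluoro-1-iodo-4-methylheptane

The longest carbon chain is 7 atoms: the parent is heptane.
Choose the numbering such that the substituent locant set {1,4,4,6} is lower than {2,4,4,7} at the first point of difference.
With this numbering: a chloro group at C-4; a fluoro group at C-6; an iodo group at C-1; a methyl group at C-4.
Substituent prefixes are cited in alphabetical order (multiplying prefixes like di-/tri- are ignored for ordering).
Assembling the pieces gives 4-chloro-6-fluoro-1-iodo-4-methylheptane.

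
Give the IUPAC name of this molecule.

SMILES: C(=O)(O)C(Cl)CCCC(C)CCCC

2-chloro-6-methyldecanoic acid

The longest carbon chain that includes the –COOH group has 10 carbons, so the parent hydride is decane.
The principal characteristic group is a carboxylic acid (terminal –COOH), named with the suffix -oic acid.
Number the chain so that the carboxylic acid carbon is C-1 by definition.
That gives a chloro group at C-2; a methyl group at C-6.
Substituent prefixes are cited in alphabetical order (multiplying prefixes like di-/tri- are ignored for ordering).
Putting it together: 2-chloro-6-methyldecanoic acid.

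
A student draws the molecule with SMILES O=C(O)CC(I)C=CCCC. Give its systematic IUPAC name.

Counting along the main chain through the –COOH group and the multiple bond gives 8 carbons: the parent is octane.
The highest-priority functional group is a carboxylic acid (terminal –COOH), so the name ends in -oic acid.
There is one C=C double bond, indicated by the ending -ene.
The numbering direction is chosen so that the carboxylic acid carbon is C-1 by definition.
This places the double bond between C-4 and C-5; an iodo group at C-3.
Putting it together: 3-iodooct-4-enoic acid.

3-iodooct-4-enoic acid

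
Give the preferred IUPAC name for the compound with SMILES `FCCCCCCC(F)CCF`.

The longest carbon chain is 9 atoms: the parent is nonane.
Number the chain so that the substituent locant set {1,3,9} is lower than {1,7,9} at the first point of difference.
That gives fluoro groups at C-1 and C-3 and C-9.
Assembling the pieces gives 1,3,9-trifluorononane.

1,3,9-trifluorononane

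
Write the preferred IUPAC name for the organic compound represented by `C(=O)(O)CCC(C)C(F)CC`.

5-fluoro-4-methylheptanoic acid

The longest carbon chain that includes the –COOH group has 7 carbons, so the parent hydride is heptane.
The highest-priority functional group is a carboxylic acid (terminal –COOH), so the name ends in -oic acid.
Choose the numbering such that the carboxylic acid carbon is C-1 by definition.
This places a fluoro group at C-5; a methyl group at C-4.
Prefixes are listed alphabetically: fluoro, methyl.
Assembling the pieces gives 5-fluoro-4-methylheptanoic acid.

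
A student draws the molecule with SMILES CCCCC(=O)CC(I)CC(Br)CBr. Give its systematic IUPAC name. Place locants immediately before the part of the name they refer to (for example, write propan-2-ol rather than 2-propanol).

9,10-dibromo-7-iododecan-5-one

The longest chain bearing the carbonyl is 10 carbons long (decane).
The principal characteristic group is a ketone (C=O on an internal carbon), named with the suffix -one.
Number the chain so that numbering from this end puts the carbonyl group at C-5 rather than C-6.
This places the carbonyl at C-5; bromo groups at C-9 and C-10; an iodo group at C-7.
Prefixes are listed alphabetically: bromo, iodo.
Assembling the pieces gives 9,10-dibromo-7-iododecan-5-one.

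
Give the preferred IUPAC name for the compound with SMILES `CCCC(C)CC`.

3-methylhexane

The longest carbon chain is 6 atoms: the parent is hexane.
Number the chain so that the substituent locant set {3} is lower than {4} at the first point of difference.
With this numbering: a methyl group at C-3.
Putting it together: 3-methylhexane.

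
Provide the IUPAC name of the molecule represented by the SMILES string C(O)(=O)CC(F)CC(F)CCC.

3,5-difluorooctanoic acid

The longest chain bearing the –COOH group is 8 carbons long (octane).
The principal characteristic group is a carboxylic acid (terminal –COOH), named with the suffix -oic acid.
Number the chain so that the carboxylic acid carbon is C-1 by definition.
That gives fluoro groups at C-3 and C-5.
Putting it together: 3,5-difluorooctanoic acid.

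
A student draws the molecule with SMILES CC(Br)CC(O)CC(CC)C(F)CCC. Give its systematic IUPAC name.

The longest carbon chain that includes the –OH group has 10 carbons, so the parent hydride is decane.
The principal characteristic group is an alcohol (–OH), named with the suffix -ol.
Choose the numbering such that numbering from this end puts the hydroxyl group at C-4 rather than C-7.
With this numbering: the hydroxyl at C-4; a bromo group at C-2; an ethyl group at C-6; a fluoro group at C-7.
Substituent prefixes are cited in alphabetical order (multiplying prefixes like di-/tri- are ignored for ordering).
Putting it together: 2-bromo-6-ethyl-7-fluorodecan-4-ol.

2-bromo-6-ethyl-7-fluorodecan-4-ol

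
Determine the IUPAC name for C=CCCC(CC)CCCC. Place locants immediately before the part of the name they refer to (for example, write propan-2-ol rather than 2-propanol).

The longest chain bearing the multiple bond is 9 carbons long (nonane).
There is one C=C double bond, indicated by the ending -ene.
Choose the numbering such that numbering from this end puts the double bond at C-1 rather than C-8.
That gives the double bond between C-1 and C-2; an ethyl group at C-5.
Putting it together: 5-ethylnon-1-ene.

5-ethylnon-1-ene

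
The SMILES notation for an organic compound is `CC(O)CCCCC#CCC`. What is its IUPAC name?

dec-7-yn-2-ol

The longest carbon chain that includes the –OH group and the multiple bond has 10 carbons, so the parent hydride is decane.
An alcohol (–OH) is the principal characteristic group, giving the suffix -ol.
There is one C≡C triple bond, indicated by the ending -yne.
The numbering direction is chosen so that numbering from this end puts the hydroxyl group at C-2 rather than C-9.
That gives the hydroxyl at C-2; the triple bond between C-7 and C-8.
The name is dec-7-yn-2-ol.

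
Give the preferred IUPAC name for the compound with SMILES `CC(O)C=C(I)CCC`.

4-iodohept-3-en-2-ol

The longest chain bearing the –OH group and the multiple bond is 7 carbons long (heptane).
The principal characteristic group is an alcohol (–OH), named with the suffix -ol.
There is one C=C double bond, indicated by the ending -ene.
The numbering direction is chosen so that numbering from this end puts the hydroxyl group at C-2 rather than C-6.
This places the hydroxyl at C-2; the double bond between C-3 and C-4; an iodo group at C-4.
Putting it together: 4-iodohept-3-en-2-ol.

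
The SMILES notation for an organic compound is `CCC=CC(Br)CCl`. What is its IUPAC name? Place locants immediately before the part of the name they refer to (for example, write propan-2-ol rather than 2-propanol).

2-bromo-1-chlorohex-3-ene

Counting along the main chain through the multiple bond gives 6 carbons: the parent is hexane.
The chain contains a C=C double bond, so the unsaturation ending is -ene.
Number the chain so that the substituent locant set {1,2} is lower than {5,6} at the first point of difference.
With this numbering: the double bond between C-3 and C-4; a bromo group at C-2; a chloro group at C-1.
Substituent prefixes are cited in alphabetical order (multiplying prefixes like di-/tri- are ignored for ordering).
Assembling the pieces gives 2-bromo-1-chlorohex-3-ene.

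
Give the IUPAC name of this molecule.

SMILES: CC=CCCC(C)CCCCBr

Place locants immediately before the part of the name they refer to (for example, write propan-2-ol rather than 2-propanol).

The longest chain bearing the multiple bond is 10 carbons long (decane).
A C=C double bond in the chain gives the infix -ene-.
Number the chain so that numbering from this end puts the double bond at C-2 rather than C-8.
That gives the double bond between C-2 and C-3; a bromo group at C-10; a methyl group at C-6.
Prefixes are listed alphabetically: bromo, methyl.
Putting it together: 10-bromo-6-methyldec-2-ene.

10-bromo-6-methyldec-2-ene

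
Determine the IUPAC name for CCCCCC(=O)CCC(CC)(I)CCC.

The longest chain bearing the carbonyl is 12 carbons long (dodecane).
The highest-priority functional group is a ketone (C=O on an internal carbon), so the name ends in -one.
Choose the numbering such that numbering from this end puts the carbonyl group at C-6 rather than C-7.
That gives the carbonyl at C-6; an ethyl group at C-9; an iodo group at C-9.
Prefixes are listed alphabetically: ethyl, iodo.
Assembling the pieces gives 9-ethyl-9-iodododecan-6-one.

9-ethyl-9-iodododecan-6-one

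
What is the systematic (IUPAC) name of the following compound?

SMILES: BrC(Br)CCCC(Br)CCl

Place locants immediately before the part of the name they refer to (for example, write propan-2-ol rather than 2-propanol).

The longest carbon chain is 6 atoms: the parent is hexane.
Choose the numbering such that the substituent locant set {1,1,5,6} is lower than {1,2,6,6} at the first point of difference.
This places bromo groups at C-1 (×2) and C-5; a chloro group at C-6.
The substituents are ordered alphabetically, ignoring any di-/tri- multipliers.
The name is 1,1,5-tribromo-6-chlorohexane.

1,1,5-tribromo-6-chlorohexane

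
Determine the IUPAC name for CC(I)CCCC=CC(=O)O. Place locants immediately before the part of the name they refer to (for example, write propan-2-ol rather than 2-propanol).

7-iodooct-2-enoic acid

Counting along the main chain through the –COOH group and the multiple bond gives 8 carbons: the parent is octane.
The highest-priority functional group is a carboxylic acid (terminal –COOH), so the name ends in -oic acid.
There is one C=C double bond, indicated by the ending -ene.
Number the chain so that the carboxylic acid carbon is C-1 by definition.
This places the double bond between C-2 and C-3; an iodo group at C-7.
Putting it together: 7-iodooct-2-enoic acid.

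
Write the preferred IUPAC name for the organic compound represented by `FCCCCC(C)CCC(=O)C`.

The longest carbon chain that includes the carbonyl has 9 carbons, so the parent hydride is nonane.
The principal characteristic group is a ketone (C=O on an internal carbon), named with the suffix -one.
Choose the numbering such that numbering from this end puts the carbonyl group at C-2 rather than C-8.
That gives the carbonyl at C-2; a fluoro group at C-9; a methyl group at C-5.
Substituent prefixes are cited in alphabetical order (multiplying prefixes like di-/tri- are ignored for ordering).
Putting it together: 9-fluoro-5-methylnonan-2-one.

9-fluoro-5-methylnonan-2-one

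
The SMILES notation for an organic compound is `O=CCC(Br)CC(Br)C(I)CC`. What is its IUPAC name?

3,5-dibromo-6-iodooctanal

The longest carbon chain that includes the –CHO group has 8 carbons, so the parent hydride is octane.
The highest-priority functional group is an aldehyde (terminal –CHO), so the name ends in -al.
Choose the numbering such that the aldehyde carbon is C-1 by definition.
This places bromo groups at C-3 and C-5; an iodo group at C-6.
Substituent prefixes are cited in alphabetical order (multiplying prefixes like di-/tri- are ignored for ordering).
Putting it together: 3,5-dibromo-6-iodooctanal.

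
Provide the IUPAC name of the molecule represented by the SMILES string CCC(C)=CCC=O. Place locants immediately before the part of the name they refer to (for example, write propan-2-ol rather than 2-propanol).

4-methylhex-3-enal

The longest carbon chain that includes the –CHO group and the multiple bond has 6 carbons, so the parent hydride is hexane.
The highest-priority functional group is an aldehyde (terminal –CHO), so the name ends in -al.
There is one C=C double bond, indicated by the ending -ene.
Number the chain so that the aldehyde carbon is C-1 by definition.
This places the double bond between C-3 and C-4; a methyl group at C-4.
Putting it together: 4-methylhex-3-enal.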